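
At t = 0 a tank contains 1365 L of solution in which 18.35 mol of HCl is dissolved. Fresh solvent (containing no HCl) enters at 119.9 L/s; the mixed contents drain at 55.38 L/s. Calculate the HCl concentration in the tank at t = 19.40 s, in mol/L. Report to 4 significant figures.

Total volume: dV/dt = Q_in − Q_out = 64.5200 L/s, so V(t) = 1365 + 64.5200 t and V(19.40) = 2616.69 L.
No HCl enters, so dm/dt = −Q_out · (m/V).
Separate: dm/m = −Q_out dt/V(t) ⇒ ln(m/m₀) = −(Q_out/(Q_in−Q_out)) ln(V/V₀).
m = m₀ (V₀/V)^(Q_out/(Q_in−Q_out)) = 18.35 × (1365/2616.69)^(0.858338) = 10.4967 mol.
C = m/V = 10.4967/2616.69 = 0.00401145 mol/L.

0.004011 mol/L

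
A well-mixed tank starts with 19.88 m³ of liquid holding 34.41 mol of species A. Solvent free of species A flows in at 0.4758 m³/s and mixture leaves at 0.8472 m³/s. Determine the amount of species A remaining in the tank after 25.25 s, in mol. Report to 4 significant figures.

8.026 mol

Let m(t) be the amount of species A. Volume: V(t) = V₀ + (Q_in − Q_out) t = 19.88 − 0.371400 t; V(25.25) = 10.5022 m³.
Solute balance: dm/dt = 0 − Q_out C = −Q_out m/V(t).
Separate: dm/m = −Q_out dt/V(t) ⇒ ln(m/m₀) = −(Q_out/(Q_in−Q_out)) ln(V/V₀).
m = m₀ (V₀/V)^(Q_out/(Q_in−Q_out)) = 34.41 × (19.88/10.5022)^(-2.28110) = 8.02611 mol.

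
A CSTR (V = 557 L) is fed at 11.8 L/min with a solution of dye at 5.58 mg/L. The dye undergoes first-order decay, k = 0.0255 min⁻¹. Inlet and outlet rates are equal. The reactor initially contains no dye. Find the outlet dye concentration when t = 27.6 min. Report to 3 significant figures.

1.83 mg/L

Species balance: V dC/dt = Q C_in − Q C − k V C.
dC/dt = (Q/V) C_in − (Q/V + k) C; effective rate a = Q/V + k = 0.021185 + 0.0255 = 0.046685 min⁻¹.
C_ss = Q C_in/(Q + kV) = 2.5321 mg/L; C(t) = C_ss + (C₀ − C_ss) e^(−a t).
C(27.6) = 2.5321 + (-2.5321)·e^(−0.046685·27.6) = 2.5321 + (-2.5321)·0.27568 = 1.8341 mg/L.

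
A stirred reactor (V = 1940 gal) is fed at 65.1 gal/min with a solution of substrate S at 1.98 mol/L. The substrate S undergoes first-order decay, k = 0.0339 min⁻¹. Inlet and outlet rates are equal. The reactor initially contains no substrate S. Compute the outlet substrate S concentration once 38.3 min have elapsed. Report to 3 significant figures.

0.911 mol/L

V dC/dt = Q(C_in − C) − k V C.
This is linear with rate a = Q/V + k = 0.067457 min⁻¹.
C_ss = Q C_in/(Q + kV) = 0.98496 mol/L; C(t) = C_ss + (C₀ − C_ss) e^(−a t).
C(38.3) = 0.98496 + (-0.98496)·e^(−0.067457·38.3) = 0.98496 + (-0.98496)·0.075502 = 0.91059 mol/L.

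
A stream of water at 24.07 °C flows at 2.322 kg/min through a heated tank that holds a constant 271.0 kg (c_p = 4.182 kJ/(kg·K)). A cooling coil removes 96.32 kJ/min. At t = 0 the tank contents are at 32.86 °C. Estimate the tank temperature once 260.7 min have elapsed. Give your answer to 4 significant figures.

16.16 °C

Heat balance on the well-mixed liquid: M c_p dT/dt = ṁ c_p (T_in − T) − 96.32.
τ = M/ṁ = 116.710 min; T_ss = T_in − Q̇/(ṁ c_p) = 24.07 − 96.32/(2.322·4.182) = 14.1509 °C.
T approaches T_ss exponentially: T(t) = T_ss + (T₀ − T_ss) e^(−t/τ).
T(260.7) = 14.1509 + (18.7091)·e^(−260.7/116.710) = 14.1509 + (18.7091)·0.107126 = 16.1552 °C.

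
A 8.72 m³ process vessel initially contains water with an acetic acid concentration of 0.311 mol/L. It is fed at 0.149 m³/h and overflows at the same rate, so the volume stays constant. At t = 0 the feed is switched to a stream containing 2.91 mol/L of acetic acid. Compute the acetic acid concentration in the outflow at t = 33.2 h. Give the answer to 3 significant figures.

1.44 mol/L

Mass balance on the solute (V constant): V dC/dt = Q(C_in − C).
Rewrite as dC/dt + C/τ = C_in/τ, τ = V/Q = 58.523 h.
This is linear first-order; C(t) = C_in + (C₀ − C_in) e^(−t/τ).
C(33.2) = 2.91 + (0.311 − 2.91)·e^(−33.2/58.523) = 2.91 + (-2.5990)·0.56706 = 1.4362 mol/L.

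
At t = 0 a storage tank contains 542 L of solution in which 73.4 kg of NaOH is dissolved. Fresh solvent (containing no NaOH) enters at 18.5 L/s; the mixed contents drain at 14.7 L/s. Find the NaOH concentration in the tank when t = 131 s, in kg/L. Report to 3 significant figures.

Let m(t) be the amount of NaOH. Volume: V(t) = V₀ + (Q_in − Q_out) t = 542 + 3.8000 t; V(131) = 1039.8 L.
Solute balance: dm/dt = 0 − Q_out C = −Q_out m/V(t).
dm/m = −Q_out dt/(V₀ + 3.8000 t); integrating gives ln(m/m₀) = −(Q_out/(Q_in−Q_out)) ln(V/V₀).
m = m₀ (V₀/V)^(Q_out/(Q_in−Q_out)) = 73.4 × (542/1039.8)^(3.8684) = 5.9037 kg.
C = m/V = 5.9037/1039.8 = 0.0056777 kg/L.

0.00568 kg/L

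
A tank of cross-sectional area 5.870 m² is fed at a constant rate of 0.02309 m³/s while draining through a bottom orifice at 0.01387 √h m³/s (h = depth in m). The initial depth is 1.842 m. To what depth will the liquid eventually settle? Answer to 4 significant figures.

Level balance: A dh/dt = 0.02309 − 0.01387 √h. Setting dh/dt = 0:
Q_in = 0.01387 √h_ss ⇒ √h_ss = 0.02309/0.01387 = 1.66474.
h_ss = 1.66474² = 2.77137 m. (Since h₀ = 1.842 m < h_ss, the level will rise toward this value.)

2.771 m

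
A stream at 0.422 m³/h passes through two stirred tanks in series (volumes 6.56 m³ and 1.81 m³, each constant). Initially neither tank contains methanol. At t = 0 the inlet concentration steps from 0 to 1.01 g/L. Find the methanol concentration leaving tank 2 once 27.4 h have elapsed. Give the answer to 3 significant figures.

0.771 g/L

Time constants: τᵢ = Vᵢ/Q for each well-mixed tank.
τ₁ = 6.56/0.422 = 15.545 h; τ₂ = 1.81/0.422 = 4.2891 h.
Tank 1: C₁ = C_in(1 − e^(−t/τ₁)). Tank 2 (τ₁ ≠ τ₂): C₂ = C_in[1 − (τ₁ e^(−t/τ₁) − τ₂ e^(−t/τ₂))/(τ₁ − τ₂)].
At t = 27.4: e^(−t/τ₁) = 0.17159, e^(−t/τ₂) = 0.0016811.
C₂ = 1.01·[1 − (15.545·0.17159 − 4.2891·0.0016811)/(11.256)] = 1.01·0.76366 = 0.77130 g/L.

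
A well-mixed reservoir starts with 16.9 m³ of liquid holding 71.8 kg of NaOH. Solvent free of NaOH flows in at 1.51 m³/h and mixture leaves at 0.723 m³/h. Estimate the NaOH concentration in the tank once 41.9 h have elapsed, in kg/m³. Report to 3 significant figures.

0.533 kg/m³

Let m(t) be the amount of NaOH. Volume: V(t) = V₀ + (Q_in − Q_out) t = 16.9 + 0.78700 t; V(41.9) = 49.875 m³.
Species balance (pure solvent in): dm/dt = −Q_out · m/V(t).
Separate: dm/m = −Q_out dt/V(t) ⇒ ln(m/m₀) = −(Q_out/(Q_in−Q_out)) ln(V/V₀).
m = m₀ (V₀/V)^(Q_out/(Q_in−Q_out)) = 71.8 × (16.9/49.875)^(0.91868) = 26.567 kg.
C = m/V = 26.567/49.875 = 0.53267 kg/m³.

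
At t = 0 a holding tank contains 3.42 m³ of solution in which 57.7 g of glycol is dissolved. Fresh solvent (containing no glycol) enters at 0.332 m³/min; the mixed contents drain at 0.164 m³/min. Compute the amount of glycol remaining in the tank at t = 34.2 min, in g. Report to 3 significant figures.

Let m(t) be the amount of glycol. Volume: V(t) = V₀ + (Q_in − Q_out) t = 3.42 + 0.16800 t; V(34.2) = 9.1656 m³.
Species balance (pure solvent in): dm/dt = −Q_out · m/V(t).
dm/m = −Q_out dt/(V₀ + 0.16800 t); integrating gives ln(m/m₀) = −(Q_out/(Q_in−Q_out)) ln(V/V₀).
m = m₀ (V₀/V)^(Q_out/(Q_in−Q_out)) = 57.7 × (3.42/9.1656)^(0.97619) = 22.041 g.

22.0 g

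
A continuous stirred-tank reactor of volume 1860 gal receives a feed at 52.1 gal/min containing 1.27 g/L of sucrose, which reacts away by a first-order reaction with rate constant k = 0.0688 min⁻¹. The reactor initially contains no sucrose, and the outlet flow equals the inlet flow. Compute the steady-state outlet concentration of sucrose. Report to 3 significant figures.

V dC/dt = Q(C_in − C) − k V C.
Steady state (dC/dt = 0): C_ss = Q C_in/(Q + kV) = C_in/(1 + kV/Q).
C_ss = 52.1·1.27/(52.1 + 0.0688·1860) = 66.167/180.07 = 0.36746 g/L.

0.367 g/L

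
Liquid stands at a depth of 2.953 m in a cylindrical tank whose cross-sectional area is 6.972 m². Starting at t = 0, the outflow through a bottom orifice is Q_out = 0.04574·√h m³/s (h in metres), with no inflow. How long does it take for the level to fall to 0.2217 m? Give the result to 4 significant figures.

With no inflow, A dh/dt = −0.04574 √h.
This is separable: 2 d(√h)/dt = −0.04574/A, so √h = √h₀ − (0.04574/(2A)) t.
t = 2A(√h₀ − √h)/0.04574 = 2·6.972·(√2.953 − √0.2217)/0.04574
  = 13.9440 × (1.71843 − 0.470850) / 0.04574 = 380.329 s.

380.3 s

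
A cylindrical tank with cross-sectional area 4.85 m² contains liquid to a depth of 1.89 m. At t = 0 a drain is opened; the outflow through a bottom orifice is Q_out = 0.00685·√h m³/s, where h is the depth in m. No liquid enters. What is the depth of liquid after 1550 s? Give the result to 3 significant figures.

Unsteady balance on liquid volume: A dh/dt = −0.00685 √h.
∫ h^(−1/2) dh = −(0.00685/A) ∫ dt, giving 2√h = 2√h₀ − (0.00685/A) t.
√h = √1.89 − 0.00685·1550/(2·4.85) = 1.3748 − 1.0946 = 0.28019.
h = 0.28019² = 0.078504 m.

0.0785 m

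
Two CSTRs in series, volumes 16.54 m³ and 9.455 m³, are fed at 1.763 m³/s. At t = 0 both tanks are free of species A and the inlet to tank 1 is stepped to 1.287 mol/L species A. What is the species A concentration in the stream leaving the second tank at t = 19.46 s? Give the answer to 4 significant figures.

Species balance on tank i: dCᵢ/dt = (Cᵢ₋₁ − Cᵢ)/τᵢ with τᵢ = Vᵢ/Q.
τ₁ = 16.54/1.763 = 9.38174 s; τ₂ = 9.455/1.763 = 5.36302 s.
Tank 1: C₁ = C_in(1 − e^(−t/τ₁)). Tank 2 (τ₁ ≠ τ₂): C₂ = C_in[1 − (τ₁ e^(−t/τ₁) − τ₂ e^(−t/τ₂))/(τ₁ − τ₂)].
At t = 19.46: e^(−t/τ₁) = 0.125652, e^(−t/τ₂) = 0.0265545.
C₂ = 1.287·[1 − (9.38174·0.125652 − 5.36302·0.0265545)/(4.01872)] = 1.287·0.742103 = 0.955086 mol/L.

0.9551 mol/L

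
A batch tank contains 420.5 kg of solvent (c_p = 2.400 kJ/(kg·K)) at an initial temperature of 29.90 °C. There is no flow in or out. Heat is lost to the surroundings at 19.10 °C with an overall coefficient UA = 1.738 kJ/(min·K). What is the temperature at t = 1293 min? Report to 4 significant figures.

Energy balance: M c_p dT/dt = −UA(T − T_amb).
dT/dt = (T_ss − T)/τ with T_ss = T_amb = 19.1000 °C, τ = M c_p/UA = 420.5·2.400/1.738 = 580.667 min.
This is linear first-order; T(t) = T_ss + (T₀ − T_ss) e^(−t/τ).
T(1293) = 19.1000 + (10.8000)·0.107879 = 20.2651 °C.

20.27 °C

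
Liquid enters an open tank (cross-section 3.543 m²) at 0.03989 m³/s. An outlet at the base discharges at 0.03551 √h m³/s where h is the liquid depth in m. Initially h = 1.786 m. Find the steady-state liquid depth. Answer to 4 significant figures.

Mass balance (ρ constant): A dh/dt = Q_in − 0.03551 √h. At steady state dh/dt = 0:
Q_in = 0.03551 √h_ss ⇒ √h_ss = 0.03989/0.03551 = 1.12335.
h_ss = 1.12335² = 1.26191 m. (Since h₀ = 1.786 m > h_ss, the level will fall toward this value.)

1.262 m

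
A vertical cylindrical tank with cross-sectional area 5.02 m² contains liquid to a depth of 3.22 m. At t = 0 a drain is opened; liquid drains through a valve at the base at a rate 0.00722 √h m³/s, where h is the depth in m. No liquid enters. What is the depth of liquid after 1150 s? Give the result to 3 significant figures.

A dh/dt = −Q_out = −0.00722 √h.
This is separable: 2 d(√h)/dt = −0.00722/A, so √h = √h₀ − (0.00722/(2A)) t.
√h = √3.22 − 0.00722·1150/(2·5.02) = 1.7944 − 0.82699 = 0.96744.
h = 0.96744² = 0.93595 m.

0.936 m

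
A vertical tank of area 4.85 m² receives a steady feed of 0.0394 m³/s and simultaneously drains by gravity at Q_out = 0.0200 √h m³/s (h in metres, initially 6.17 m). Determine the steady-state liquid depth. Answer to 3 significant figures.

3.88 m

Volume balance on the tank: A dh/dt = Q_in − 0.0200 √h. At steady state dh/dt = 0:
Q_in = 0.0200 √h_ss ⇒ √h_ss = 0.0394/0.0200 = 1.9700.
h_ss = 1.9700² = 3.8809 m. (Since h₀ = 6.17 m > h_ss, the level will fall toward this value.)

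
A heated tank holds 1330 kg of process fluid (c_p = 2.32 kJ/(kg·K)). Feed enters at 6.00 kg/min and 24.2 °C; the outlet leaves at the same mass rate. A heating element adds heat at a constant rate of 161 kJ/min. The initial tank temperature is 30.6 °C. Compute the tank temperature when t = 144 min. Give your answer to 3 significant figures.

33.1 °C

M c_p dT/dt = ṁ c_p (T_in − T) + Q̇.
Rearrange: dT/dt = (T_ss − T)/τ with τ = M/ṁ = 221.67 min and T_ss = T_in + Q̇/(ṁ c_p) = 35.766 °C.
This is linear first-order; T(t) = T_ss + (T₀ − T_ss) e^(−t/τ).
T(144) = 35.766 + (-5.1661)·e^(−144/221.67) = 35.766 + (-5.1661)·0.52224 = 33.068 °C.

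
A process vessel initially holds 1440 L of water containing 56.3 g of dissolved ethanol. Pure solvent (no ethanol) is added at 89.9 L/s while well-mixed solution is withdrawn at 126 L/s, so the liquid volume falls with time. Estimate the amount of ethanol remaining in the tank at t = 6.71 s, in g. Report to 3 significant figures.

Let m(t) be the amount of ethanol. Volume: V(t) = V₀ + (Q_in − Q_out) t = 1440 − 36.100 t; V(6.71) = 1197.8 L.
Species balance (pure solvent in): dm/dt = −Q_out · m/V(t).
Separate: dm/m = −Q_out dt/V(t) ⇒ ln(m/m₀) = −(Q_out/(Q_in−Q_out)) ln(V/V₀).
m = m₀ (V₀/V)^(Q_out/(Q_in−Q_out)) = 56.3 × (1440/1197.8)^(-3.4903) = 29.602 g.

29.6 g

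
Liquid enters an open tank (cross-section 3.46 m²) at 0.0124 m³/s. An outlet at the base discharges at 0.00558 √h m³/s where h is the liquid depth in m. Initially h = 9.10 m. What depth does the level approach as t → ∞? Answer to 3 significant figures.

4.94 m

Accumulation of liquid (constant cross-section A): A dh/dt = Q_in − 0.00558 √h. At steady state dh/dt = 0:
Q_in = 0.00558 √h_ss ⇒ √h_ss = 0.0124/0.00558 = 2.2222.
h_ss = 2.2222² = 4.9383 m. (Since h₀ = 9.10 m > h_ss, the level will fall toward this value.)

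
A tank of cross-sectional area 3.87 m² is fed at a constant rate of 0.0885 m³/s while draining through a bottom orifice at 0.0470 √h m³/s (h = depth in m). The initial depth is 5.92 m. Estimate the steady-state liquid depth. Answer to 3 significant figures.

Level balance: A dh/dt = 0.0885 − 0.0470 √h. Setting dh/dt = 0:
Q_in = 0.0470 √h_ss ⇒ √h_ss = 0.0885/0.0470 = 1.8830.
h_ss = 1.8830² = 3.5456 m. (Since h₀ = 5.92 m > h_ss, the level will fall toward this value.)

3.55 m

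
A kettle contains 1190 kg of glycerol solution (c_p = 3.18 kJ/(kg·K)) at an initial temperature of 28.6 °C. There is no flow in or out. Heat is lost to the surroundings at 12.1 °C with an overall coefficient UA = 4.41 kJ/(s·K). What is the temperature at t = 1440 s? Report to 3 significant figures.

15.2 °C

M c_p dT/dt = −UA(T − T_amb).
dT/dt = (T_ss − T)/τ with T_ss = T_amb = 12.100 °C, τ = M c_p/UA = 1190·3.18/4.41 = 858.10 s.
This is linear first-order; T(t) = T_ss + (T₀ − T_ss) e^(−t/τ).
T(1440) = 12.100 + (16.500)·0.18672 = 15.181 °C.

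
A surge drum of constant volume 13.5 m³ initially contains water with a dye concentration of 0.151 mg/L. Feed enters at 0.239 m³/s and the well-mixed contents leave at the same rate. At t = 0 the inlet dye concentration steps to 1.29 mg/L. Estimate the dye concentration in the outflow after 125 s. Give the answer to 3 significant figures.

Accumulation = in − out for the solute gives V dC/dt = Q(C_in − C).
So dC/dt = (C_in − C)/τ with τ = V/Q = 13.5/0.239 = 56.485 s.
Integrating: C(t) = C_in + (C₀ − C_in) e^(−t/τ).
C(125) = 1.29 + (0.151 − 1.29)·e^(−125/56.485) = 1.29 + (-1.1390)·0.10938 = 1.1654 mg/L.

1.17 mg/L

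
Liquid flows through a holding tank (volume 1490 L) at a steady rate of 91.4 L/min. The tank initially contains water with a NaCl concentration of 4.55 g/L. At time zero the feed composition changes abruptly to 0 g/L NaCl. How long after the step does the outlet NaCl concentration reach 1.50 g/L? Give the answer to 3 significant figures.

18.1 min

Accumulation = in − out for the solute gives V dC/dt = Q(C_in − C), so τ = V/Q = 16.302 min.
C(t) = C_in + (C₀ − C_in) e^(−t/τ). Set C = 1.50 and solve for t:
e^(−t/τ) = (C − C_in)/(C₀ − C_in) = (1.50 − 0)/(4.55 − 0) = 0.32967
t = −τ ln(…) = 16.302 × 1.1097 = 18.090 min.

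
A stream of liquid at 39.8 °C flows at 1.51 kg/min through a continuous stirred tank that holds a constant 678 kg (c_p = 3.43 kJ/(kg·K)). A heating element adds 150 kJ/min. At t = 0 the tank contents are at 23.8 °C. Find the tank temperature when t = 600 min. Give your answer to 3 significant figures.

M c_p dT/dt = ṁ c_p (T_in − T) + Q̇.
Rearrange: dT/dt = (T_ss − T)/τ with τ = M/ṁ = 449.01 min and T_ss = T_in + Q̇/(ṁ c_p) = 68.761 °C.
This is linear first-order; T(t) = T_ss + (T₀ − T_ss) e^(−t/τ).
T(600) = 68.761 + (-44.961)·e^(−600/449.01) = 68.761 + (-44.961)·0.26282 = 56.945 °C.

56.9 °C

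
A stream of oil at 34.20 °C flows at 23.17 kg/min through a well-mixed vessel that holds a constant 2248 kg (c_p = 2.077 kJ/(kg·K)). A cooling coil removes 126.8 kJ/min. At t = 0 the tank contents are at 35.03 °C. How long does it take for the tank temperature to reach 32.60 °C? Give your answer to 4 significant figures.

117.2 min

M c_p dT/dt = ṁ c_p (T_in − T) − Q̇.
τ = M/ṁ = 97.0220 min; T_ss = T_in − Q̇/(ṁ c_p) = 31.5651 °C.
T(t) = T_ss + (T₀ − T_ss) e^(−t/τ). Set T = 32.60:
e^(−t/τ) = (32.60 − 31.5651)/(35.03 − 31.5651) = 0.298672
t = −97.0220 · ln(0.298672) = 117.242 min.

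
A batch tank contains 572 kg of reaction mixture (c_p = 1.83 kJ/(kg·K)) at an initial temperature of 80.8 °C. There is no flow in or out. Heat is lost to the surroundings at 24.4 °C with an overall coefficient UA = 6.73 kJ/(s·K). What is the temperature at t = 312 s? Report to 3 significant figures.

Unsteady energy balance on the tank contents: M c_p dT/dt = −UA(T − T_amb).
dT/dt = (T_ss − T)/τ with T_ss = T_amb = 24.400 °C, τ = M c_p/UA = 572·1.83/6.73 = 155.54 s.
T approaches T_ss exponentially: T(t) = T_ss + (T₀ − T_ss) e^(−t/τ).
T(312) = 24.400 + (56.400)·0.13453 = 31.988 °C.

32.0 °C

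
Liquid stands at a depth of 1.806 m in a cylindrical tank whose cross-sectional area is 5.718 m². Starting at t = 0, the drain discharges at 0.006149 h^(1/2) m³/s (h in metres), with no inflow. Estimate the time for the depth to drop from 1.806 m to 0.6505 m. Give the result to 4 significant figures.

999.4 s

Accumulation of liquid (constant cross-section A): A dh/dt = −0.006149 √h.
This is separable: 2 d(√h)/dt = −0.006149/A, so √h = √h₀ − (0.006149/(2A)) t.
t = 2A(√h₀ − √h)/0.006149 = 2·5.718·(√1.806 − √0.6505)/0.006149
  = 11.4360 × (1.34387 − 0.806536) / 0.006149 = 999.351 s.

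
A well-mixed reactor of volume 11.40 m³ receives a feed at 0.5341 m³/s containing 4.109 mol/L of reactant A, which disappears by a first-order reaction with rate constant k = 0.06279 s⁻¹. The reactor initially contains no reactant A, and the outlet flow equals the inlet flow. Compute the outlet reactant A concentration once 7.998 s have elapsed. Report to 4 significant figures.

1.025 mol/L

Accumulation = in − out − consumed: V dC/dt = Q C_in − Q C − k V C.
This is linear with rate a = Q/V + k = 0.109641 s⁻¹.
C_ss = Q C_in/(Q + kV) = 1.75583 mol/L; C(t) = C_ss + (C₀ − C_ss) e^(−a t).
C(7.998) = 1.75583 + (-1.75583)·e^(−0.109641·7.998) = 1.75583 + (-1.75583)·0.416068 = 1.02528 mol/L.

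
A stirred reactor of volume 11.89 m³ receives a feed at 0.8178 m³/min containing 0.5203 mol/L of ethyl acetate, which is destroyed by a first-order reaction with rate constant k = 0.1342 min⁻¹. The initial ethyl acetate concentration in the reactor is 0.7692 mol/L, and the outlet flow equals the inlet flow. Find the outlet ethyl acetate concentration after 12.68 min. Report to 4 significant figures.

0.2215 mol/L

V dC/dt = Q(C_in − C) − k V C.
This is linear with rate a = Q/V + k = 0.202980 min⁻¹.
C_ss = Q C_in/(Q + kV) = 0.176305 mol/L; C(t) = C_ss + (C₀ − C_ss) e^(−a t).
C(12.68) = 0.176305 + (0.592895)·e^(−0.202980·12.68) = 0.176305 + (0.592895)·0.0762458 = 0.221511 mol/L.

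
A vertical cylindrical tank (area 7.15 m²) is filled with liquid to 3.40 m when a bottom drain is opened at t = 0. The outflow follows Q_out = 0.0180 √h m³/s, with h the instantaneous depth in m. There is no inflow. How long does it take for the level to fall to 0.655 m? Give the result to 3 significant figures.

822 s

Unsteady balance on liquid volume: A dh/dt = −0.0180 √h.
This is separable: 2 d(√h)/dt = −0.0180/A, so √h = √h₀ − (0.0180/(2A)) t.
t = 2A(√h₀ − √h)/0.0180 = 2·7.15·(√3.40 − √0.655)/0.0180
  = 14.300 × (1.8439 − 0.80932) / 0.0180 = 821.92 s.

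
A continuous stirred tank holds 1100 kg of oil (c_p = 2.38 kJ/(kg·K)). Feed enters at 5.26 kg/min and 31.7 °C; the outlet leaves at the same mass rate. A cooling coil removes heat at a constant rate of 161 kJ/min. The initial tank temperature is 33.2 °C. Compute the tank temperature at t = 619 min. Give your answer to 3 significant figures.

Heat balance on the well-mixed liquid: M c_p dT/dt = ṁ c_p (T_in − T) − 161.
Rearrange: dT/dt = (T_ss − T)/τ with τ = M/ṁ = 209.13 min and T_ss = T_in − Q̇/(ṁ c_p) = 18.839 °C.
Integrating: T(t) = T_ss + (T₀ − T_ss) e^(−t/τ).
T(619) = 18.839 + (14.361)·e^(−619/209.13) = 18.839 + (14.361)·0.051822 = 19.584 °C.

19.6 °C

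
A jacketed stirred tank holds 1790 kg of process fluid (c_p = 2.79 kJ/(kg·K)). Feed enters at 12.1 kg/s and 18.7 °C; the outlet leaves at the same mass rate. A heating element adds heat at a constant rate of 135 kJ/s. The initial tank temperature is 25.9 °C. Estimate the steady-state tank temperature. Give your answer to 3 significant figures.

M c_p dT/dt = ṁ c_p (T_in − T) + Q̇.
At steady state dT/dt = 0 ⇒ T_ss = T_in + Q̇/(ṁ c_p) = 18.7 + 135/(12.1·2.79) = 22.699 °C.

22.7 °C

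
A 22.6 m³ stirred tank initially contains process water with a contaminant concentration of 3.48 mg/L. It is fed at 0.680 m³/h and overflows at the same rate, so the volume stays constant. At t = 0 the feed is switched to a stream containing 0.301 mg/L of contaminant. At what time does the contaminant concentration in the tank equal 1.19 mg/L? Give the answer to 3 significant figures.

Mass balance on the solute (V constant): V dC/dt = Q(C_in − C), so τ = V/Q = 33.235 h.
C(t) = C_in + (C₀ − C_in) e^(−t/τ). Set C = 1.19 and solve for t:
e^(−t/τ) = (C − C_in)/(C₀ − C_in) = (1.19 − 0.301)/(3.48 − 0.301) = 0.27965
t = −τ ln(…) = 33.235 × 1.2742 = 42.349 h.

42.3 h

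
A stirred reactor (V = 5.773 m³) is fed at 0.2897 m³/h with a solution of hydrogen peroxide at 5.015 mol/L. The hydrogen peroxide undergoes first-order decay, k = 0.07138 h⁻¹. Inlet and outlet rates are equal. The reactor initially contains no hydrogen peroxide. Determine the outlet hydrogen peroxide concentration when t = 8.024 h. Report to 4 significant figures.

Species balance: V dC/dt = Q C_in − Q C − k V C.
dC/dt = (Q/V) C_in − (Q/V + k) C; effective rate a = Q/V + k = 0.0501819 + 0.07138 = 0.121562 h⁻¹.
C_ss = Q C_in/(Q + kV) = 2.07024 mol/L; C(t) = C_ss + (C₀ − C_ss) e^(−a t).
C(8.024) = 2.07024 + (-2.07024)·e^(−0.121562·8.024) = 2.07024 + (-2.07024)·0.377037 = 1.28968 mol/L.

1.290 mol/L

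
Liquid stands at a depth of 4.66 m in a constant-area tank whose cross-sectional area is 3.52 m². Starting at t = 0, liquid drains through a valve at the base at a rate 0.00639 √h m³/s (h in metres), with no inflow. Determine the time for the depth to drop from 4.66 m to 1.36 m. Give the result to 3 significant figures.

Volume balance on the tank: A dh/dt = −0.00639 √h.
This is separable: 2 d(√h)/dt = −0.00639/A, so √h = √h₀ − (0.00639/(2A)) t.
t = 2A(√h₀ − √h)/0.00639 = 2·3.52·(√4.66 − √1.36)/0.00639
  = 7.0400 × (2.1587 − 1.1662) / 0.00639 = 1093.5 s.

1090 s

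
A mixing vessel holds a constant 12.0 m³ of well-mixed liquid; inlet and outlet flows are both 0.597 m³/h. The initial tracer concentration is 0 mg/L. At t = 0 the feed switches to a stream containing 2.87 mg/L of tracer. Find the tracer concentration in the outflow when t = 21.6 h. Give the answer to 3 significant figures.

1.89 mg/L

Species balance on the tank: V dC/dt = Q(C_in − C).
So dC/dt = (C_in − C)/τ with τ = V/Q = 12.0/0.597 = 20.101 h.
This is linear first-order; C(t) = C_in + (C₀ − C_in) e^(−t/τ).
C(21.6) = 2.87 + (0 − 2.87)·e^(−21.6/20.101) = 2.87 + (-2.8700)·0.34143 = 1.8901 mg/L.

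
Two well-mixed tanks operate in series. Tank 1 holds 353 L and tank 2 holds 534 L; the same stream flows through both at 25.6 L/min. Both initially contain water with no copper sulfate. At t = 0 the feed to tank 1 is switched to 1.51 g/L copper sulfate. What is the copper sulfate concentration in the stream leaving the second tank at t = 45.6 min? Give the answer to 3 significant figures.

1.12 g/L

Species balance on tank i: dCᵢ/dt = (Cᵢ₋₁ − Cᵢ)/τᵢ with τᵢ = Vᵢ/Q.
τ₁ = 353/25.6 = 13.789 min; τ₂ = 534/25.6 = 20.859 min.
Solving the cascade with C₁(0)=C₂(0)=0 gives C₂(t) = C_in[1 − (τ₁ e^(−t/τ₁) − τ₂ e^(−t/τ₂))/(τ₁ − τ₂)].
At t = 45.6: e^(−t/τ₁) = 0.036627, e^(−t/τ₂) = 0.11236.
C₂ = 1.51·[1 − (13.789·0.036627 − 20.859·0.11236)/(-7.0703)] = 1.51·0.73995 = 1.1173 g/L.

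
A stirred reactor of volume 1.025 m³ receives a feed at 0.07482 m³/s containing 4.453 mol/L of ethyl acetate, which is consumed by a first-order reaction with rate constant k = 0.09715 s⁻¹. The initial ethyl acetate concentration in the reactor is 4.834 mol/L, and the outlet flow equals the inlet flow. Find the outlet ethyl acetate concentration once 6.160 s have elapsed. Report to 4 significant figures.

Accumulation = in − out − consumed: V dC/dt = Q C_in − Q C − k V C.
This is linear with rate a = Q/V + k = 0.170145 s⁻¹.
C_ss = Q C_in/(Q + kV) = 1.91041 mol/L; C(t) = C_ss + (C₀ − C_ss) e^(−a t).
C(6.160) = 1.91041 + (2.92359)·e^(−0.170145·6.160) = 1.91041 + (2.92359)·0.350605 = 2.93544 mol/L.

2.935 mol/L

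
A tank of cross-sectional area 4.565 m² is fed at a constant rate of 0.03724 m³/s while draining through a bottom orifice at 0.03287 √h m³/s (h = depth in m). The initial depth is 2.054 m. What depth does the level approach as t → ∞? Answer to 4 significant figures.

A dh/dt = Q_in − 0.03287 √h. Steady state requires inflow = outflow:
Q_in = 0.03287 √h_ss ⇒ √h_ss = 0.03724/0.03287 = 1.13295.
h_ss = 1.13295² = 1.28357 m. (Since h₀ = 2.054 m > h_ss, the level will fall toward this value.)

1.284 m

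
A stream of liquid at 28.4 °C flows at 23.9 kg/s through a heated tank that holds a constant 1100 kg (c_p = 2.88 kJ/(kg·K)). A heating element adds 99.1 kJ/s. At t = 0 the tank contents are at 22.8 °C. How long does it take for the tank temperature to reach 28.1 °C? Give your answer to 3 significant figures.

M c_p dT/dt = ṁ c_p (T_in − T) + Q̇.
τ = M/ṁ = 46.025 s; T_ss = T_in + Q̇/(ṁ c_p) = 29.840 °C.
T(t) = T_ss + (T₀ − T_ss) e^(−t/τ). Set T = 28.1:
e^(−t/τ) = (28.1 − 29.840)/(22.8 − 29.840) = 0.24713
t = −46.025 · ln(0.24713) = 64.336 s.

64.3 s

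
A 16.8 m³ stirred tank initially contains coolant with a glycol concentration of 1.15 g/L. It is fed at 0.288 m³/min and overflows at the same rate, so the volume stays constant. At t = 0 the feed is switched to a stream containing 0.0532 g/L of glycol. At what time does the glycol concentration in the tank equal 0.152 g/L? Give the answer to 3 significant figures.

140 min

Species balance: V dC/dt = Q(C_in − C) ⇒ τ = V/Q = 58.333 min.
C(t) = C_in + (C₀ − C_in) e^(−t/τ). Set C = 0.152 and solve for t:
e^(−t/τ) = (C − C_in)/(C₀ − C_in) = (0.152 − 0.0532)/(1.15 − 0.0532) = 0.090080
t = −τ ln(…) = 58.333 × 2.4071 = 140.41 min.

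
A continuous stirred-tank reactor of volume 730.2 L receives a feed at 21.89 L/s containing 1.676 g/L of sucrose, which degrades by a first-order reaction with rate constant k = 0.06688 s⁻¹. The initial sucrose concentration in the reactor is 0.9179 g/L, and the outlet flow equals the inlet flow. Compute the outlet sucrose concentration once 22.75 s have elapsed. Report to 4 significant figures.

0.5628 g/L

V dC/dt = Q(C_in − C) − k V C.
dC/dt = (Q/V) C_in − (Q/V + k) C; effective rate a = Q/V + k = 0.0299781 + 0.06688 = 0.0968581 s⁻¹.
C_ss = Q C_in/(Q + kV) = 0.518731 g/L; C(t) = C_ss + (C₀ − C_ss) e^(−a t).
C(22.75) = 0.518731 + (0.399169)·e^(−0.0968581·22.75) = 0.518731 + (0.399169)·0.110414 = 0.562805 g/L.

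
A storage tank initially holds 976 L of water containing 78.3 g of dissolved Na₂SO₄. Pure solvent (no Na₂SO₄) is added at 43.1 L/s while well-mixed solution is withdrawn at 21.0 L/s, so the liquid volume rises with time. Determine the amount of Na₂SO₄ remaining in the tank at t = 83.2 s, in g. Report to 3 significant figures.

28.6 g

Let m(t) be the amount of Na₂SO₄. Volume: V(t) = V₀ + (Q_in − Q_out) t = 976 + 22.100 t; V(83.2) = 2814.7 L.
No Na₂SO₄ enters, so dm/dt = −Q_out · (m/V).
dm/m = −Q_out dt/(V₀ + 22.100 t); integrating gives ln(m/m₀) = −(Q_out/(Q_in−Q_out)) ln(V/V₀).
m = m₀ (V₀/V)^(Q_out/(Q_in−Q_out)) = 78.3 × (976/2814.7)^(0.95023) = 28.620 g.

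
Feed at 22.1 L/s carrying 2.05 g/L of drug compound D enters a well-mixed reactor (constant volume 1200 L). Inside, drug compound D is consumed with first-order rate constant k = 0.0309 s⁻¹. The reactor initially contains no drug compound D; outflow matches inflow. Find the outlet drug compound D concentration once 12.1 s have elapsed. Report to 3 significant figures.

0.344 g/L

Accumulation = in − out − consumed: V dC/dt = Q C_in − Q C − k V C.
This is linear with rate a = Q/V + k = 0.049317 s⁻¹.
C_ss = Q C_in/(Q + kV) = 0.76555 g/L; C(t) = C_ss + (C₀ − C_ss) e^(−a t).
C(12.1) = 0.76555 + (-0.76555)·e^(−0.049317·12.1) = 0.76555 + (-0.76555)·0.55061 = 0.34403 g/L.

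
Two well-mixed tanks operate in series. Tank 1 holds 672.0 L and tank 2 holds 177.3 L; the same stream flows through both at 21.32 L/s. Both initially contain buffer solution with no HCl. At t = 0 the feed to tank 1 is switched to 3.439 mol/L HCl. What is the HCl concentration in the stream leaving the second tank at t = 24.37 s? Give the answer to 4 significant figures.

Time constants: τᵢ = Vᵢ/Q for each well-mixed tank.
τ₁ = 672.0/21.32 = 31.5197 s; τ₂ = 177.3/21.32 = 8.31614 s.
Tank 1: C₁ = C_in(1 − e^(−t/τ₁)). Tank 2 (τ₁ ≠ τ₂): C₂ = C_in[1 − (τ₁ e^(−t/τ₁) − τ₂ e^(−t/τ₂))/(τ₁ − τ₂)].
At t = 24.37: e^(−t/τ₁) = 0.461549, e^(−t/τ₂) = 0.0533731.
C₂ = 3.439·[1 − (31.5197·0.461549 − 8.31614·0.0533731)/(23.2036)] = 3.439·0.392161 = 1.34864 mol/L.

1.349 mol/L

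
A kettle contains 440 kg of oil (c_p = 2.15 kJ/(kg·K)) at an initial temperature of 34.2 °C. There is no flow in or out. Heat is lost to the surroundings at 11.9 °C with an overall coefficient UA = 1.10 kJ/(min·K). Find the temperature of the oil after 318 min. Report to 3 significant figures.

27.3 °C

First-law balance (no shaft work): M c_p dT/dt = −UA(T − T_amb).
dT/dt = (T_ss − T)/τ with T_ss = T_amb = 11.900 °C, τ = M c_p/UA = 440·2.15/1.10 = 860.00 min.
This is linear first-order; T(t) = T_ss + (T₀ − T_ss) e^(−t/τ).
T(318) = 11.900 + (22.300)·0.69089 = 27.307 °C.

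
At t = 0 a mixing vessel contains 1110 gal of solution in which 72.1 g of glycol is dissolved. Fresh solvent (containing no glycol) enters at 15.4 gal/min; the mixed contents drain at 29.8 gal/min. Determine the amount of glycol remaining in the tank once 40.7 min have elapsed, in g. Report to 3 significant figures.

15.2 g

Let m(t) be the amount of glycol. Volume: V(t) = V₀ + (Q_in − Q_out) t = 1110 − 14.400 t; V(40.7) = 523.92 gal.
No glycol enters, so dm/dt = −Q_out · (m/V).
dm/m = −Q_out dt/(V₀ − 14.400 t); integrating gives ln(m/m₀) = −(Q_out/(Q_in−Q_out)) ln(V/V₀).
m = m₀ (V₀/V)^(Q_out/(Q_in−Q_out)) = 72.1 × (1110/523.92)^(-2.0694) = 15.247 g.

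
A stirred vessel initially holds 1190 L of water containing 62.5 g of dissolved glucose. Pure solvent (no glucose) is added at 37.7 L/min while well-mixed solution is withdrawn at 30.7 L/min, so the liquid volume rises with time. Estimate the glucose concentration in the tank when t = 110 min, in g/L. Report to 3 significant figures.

Total volume: dV/dt = Q_in − Q_out = 7.0000 L/min, so V(t) = 1190 + 7.0000 t and V(110) = 1960.0 L.
No glucose enters, so dm/dt = −Q_out · (m/V).
Separate: dm/m = −Q_out dt/V(t) ⇒ ln(m/m₀) = −(Q_out/(Q_in−Q_out)) ln(V/V₀).
m = m₀ (V₀/V)^(Q_out/(Q_in−Q_out)) = 62.5 × (1190/1960.0)^(4.3857) = 7.0058 g.
C = m/V = 7.0058/1960.0 = 0.0035744 g/L.

0.00357 g/L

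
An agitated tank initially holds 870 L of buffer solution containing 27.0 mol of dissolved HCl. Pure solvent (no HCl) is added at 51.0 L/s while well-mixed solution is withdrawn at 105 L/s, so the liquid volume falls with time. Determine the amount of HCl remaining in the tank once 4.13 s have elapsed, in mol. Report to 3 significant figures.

Total volume: dV/dt = Q_in − Q_out = -54.000 L/s, so V(t) = 870 − 54.000 t and V(4.13) = 646.98 L.
No HCl enters, so dm/dt = −Q_out · (m/V).
dm/m = −Q_out dt/(V₀ − 54.000 t); integrating gives ln(m/m₀) = −(Q_out/(Q_in−Q_out)) ln(V/V₀).
m = m₀ (V₀/V)^(Q_out/(Q_in−Q_out)) = 27.0 × (870/646.98)^(-1.9444) = 15.179 mol.

15.2 mol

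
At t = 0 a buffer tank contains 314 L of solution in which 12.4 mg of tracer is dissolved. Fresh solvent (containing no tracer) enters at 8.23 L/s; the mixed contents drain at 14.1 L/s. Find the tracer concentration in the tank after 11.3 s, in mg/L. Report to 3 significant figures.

Total volume: dV/dt = Q_in − Q_out = -5.8700 L/s, so V(t) = 314 − 5.8700 t and V(11.3) = 247.67 L.
Solute balance: dm/dt = 0 − Q_out C = −Q_out m/V(t).
Separate: dm/m = −Q_out dt/V(t) ⇒ ln(m/m₀) = −(Q_out/(Q_in−Q_out)) ln(V/V₀).
m = m₀ (V₀/V)^(Q_out/(Q_in−Q_out)) = 12.4 × (314/247.67)^(-2.4020) = 7.0125 mg.
C = m/V = 7.0125/247.67 = 0.028314 mg/L.

0.0283 mg/L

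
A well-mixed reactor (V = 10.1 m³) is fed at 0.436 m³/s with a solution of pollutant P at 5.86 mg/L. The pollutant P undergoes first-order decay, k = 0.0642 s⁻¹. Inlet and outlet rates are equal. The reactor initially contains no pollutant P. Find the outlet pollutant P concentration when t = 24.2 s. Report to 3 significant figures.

V dC/dt = Q(C_in − C) − k V C.
dC/dt = (Q/V) C_in − (Q/V + k) C; effective rate a = Q/V + k = 0.043168 + 0.0642 = 0.10737 s⁻¹.
C_ss = Q C_in/(Q + kV) = 2.3561 mg/L; C(t) = C_ss + (C₀ − C_ss) e^(−a t).
C(24.2) = 2.3561 + (-2.3561)·e^(−0.10737·24.2) = 2.3561 + (-2.3561)·0.074399 = 2.1808 mg/L.

2.18 mg/L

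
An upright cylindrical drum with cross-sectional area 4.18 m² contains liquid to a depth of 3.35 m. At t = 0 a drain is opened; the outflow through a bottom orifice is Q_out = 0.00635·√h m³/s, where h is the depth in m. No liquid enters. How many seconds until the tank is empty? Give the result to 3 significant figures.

A dh/dt = −Q_out = −0.00635 √h.
∫ h^(−1/2) dh = −(0.00635/A) ∫ dt, giving 2√h = 2√h₀ − (0.00635/A) t.
Set h = 0: 2√h₀ = (0.00635/A) t_empty ⇒ t_empty = 2A√h₀/0.00635.
t_empty = 2·4.18·√3.35/0.00635 = 8.3600·1.8303/0.00635 = 2409.7 s.

2410 s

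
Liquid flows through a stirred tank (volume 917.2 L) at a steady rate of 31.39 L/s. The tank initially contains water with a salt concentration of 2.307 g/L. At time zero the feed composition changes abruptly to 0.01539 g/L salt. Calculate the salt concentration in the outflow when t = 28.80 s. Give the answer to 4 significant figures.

Mass balance on the solute (V constant): V dC/dt = Q(C_in − C).
So dC/dt = (C_in − C)/τ with τ = V/Q = 917.2/31.39 = 29.2195 s.
This is linear first-order; C(t) = C_in + (C₀ − C_in) e^(−t/τ).
C(28.80) = 0.01539 + (2.307 − 0.01539)·e^(−28.80/29.2195) = 0.01539 + (2.29161)·0.373199 = 0.870617 g/L.

0.8706 g/L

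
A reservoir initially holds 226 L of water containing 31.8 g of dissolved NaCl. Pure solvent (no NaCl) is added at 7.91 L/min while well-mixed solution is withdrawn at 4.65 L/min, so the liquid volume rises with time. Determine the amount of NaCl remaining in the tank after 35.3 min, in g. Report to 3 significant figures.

Let m(t) be the amount of NaCl. Volume: V(t) = V₀ + (Q_in − Q_out) t = 226 + 3.2600 t; V(35.3) = 341.08 L.
No NaCl enters, so dm/dt = −Q_out · (m/V).
dm/m = −Q_out dt/(V₀ + 3.2600 t); integrating gives ln(m/m₀) = −(Q_out/(Q_in−Q_out)) ln(V/V₀).
m = m₀ (V₀/V)^(Q_out/(Q_in−Q_out)) = 31.8 × (226/341.08)^(1.4264) = 17.679 g.

17.7 g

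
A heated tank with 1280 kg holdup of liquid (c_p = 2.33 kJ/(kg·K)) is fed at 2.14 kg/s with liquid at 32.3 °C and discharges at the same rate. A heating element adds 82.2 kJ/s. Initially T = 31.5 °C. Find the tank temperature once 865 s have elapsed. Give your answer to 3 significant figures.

Heat balance on the well-mixed liquid: M c_p dT/dt = ṁ c_p (T_in − T) + 82.2.
τ = M/ṁ = 598.13 s; T_ss = T_in + Q̇/(ṁ c_p) = 32.3 + 82.2/(2.14·2.33) = 48.785 °C.
T approaches T_ss exponentially: T(t) = T_ss + (T₀ − T_ss) e^(−t/τ).
T(865) = 48.785 + (-17.285)·e^(−865/598.13) = 48.785 + (-17.285)·0.23547 = 44.715 °C.

44.7 °C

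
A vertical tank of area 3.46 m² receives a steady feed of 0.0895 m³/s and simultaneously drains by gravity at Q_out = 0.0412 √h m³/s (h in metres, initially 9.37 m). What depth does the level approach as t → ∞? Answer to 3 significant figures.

Volume balance on the tank: A dh/dt = Q_in − 0.0412 √h. At steady state dh/dt = 0:
Q_in = 0.0412 √h_ss ⇒ √h_ss = 0.0895/0.0412 = 2.1723.
h_ss = 2.1723² = 4.7190 m. (Since h₀ = 9.37 m > h_ss, the level will fall toward this value.)

4.72 m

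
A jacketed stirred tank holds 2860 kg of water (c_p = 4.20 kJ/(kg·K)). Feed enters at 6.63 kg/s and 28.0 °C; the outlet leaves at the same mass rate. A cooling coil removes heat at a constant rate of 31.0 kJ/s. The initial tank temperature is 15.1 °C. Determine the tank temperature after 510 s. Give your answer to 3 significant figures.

Heat balance on the well-mixed liquid: M c_p dT/dt = ṁ c_p (T_in − T) − 31.0.
Rearrange: dT/dt = (T_ss − T)/τ with τ = M/ṁ = 431.37 s and T_ss = T_in − Q̇/(ṁ c_p) = 26.887 °C.
T approaches T_ss exponentially: T(t) = T_ss + (T₀ − T_ss) e^(−t/τ).
T(510) = 26.887 + (-11.787)·e^(−510/431.37) = 26.887 + (-11.787)·0.30658 = 23.273 °C.

23.3 °C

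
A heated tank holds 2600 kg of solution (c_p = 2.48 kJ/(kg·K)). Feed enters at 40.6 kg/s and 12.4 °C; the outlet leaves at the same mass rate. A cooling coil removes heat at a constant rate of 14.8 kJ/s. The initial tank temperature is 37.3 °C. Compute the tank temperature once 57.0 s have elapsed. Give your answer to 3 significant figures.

M c_p dT/dt = ṁ c_p (T_in − T) − Q̇.
Rearrange: dT/dt = (T_ss − T)/τ with τ = M/ṁ = 64.039 s and T_ss = T_in − Q̇/(ṁ c_p) = 12.253 °C.
T approaches T_ss exponentially: T(t) = T_ss + (T₀ − T_ss) e^(−t/τ).
T(57.0) = 12.253 + (25.047)·e^(−57.0/64.039) = 12.253 + (25.047)·0.41062 = 22.538 °C.

22.5 °C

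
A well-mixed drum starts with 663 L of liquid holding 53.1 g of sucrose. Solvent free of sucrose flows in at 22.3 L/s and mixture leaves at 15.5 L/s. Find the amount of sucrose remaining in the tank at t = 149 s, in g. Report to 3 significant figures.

6.41 g

Let m(t) be the amount of sucrose. Volume: V(t) = V₀ + (Q_in − Q_out) t = 663 + 6.8000 t; V(149) = 1676.2 L.
Species balance (pure solvent in): dm/dt = −Q_out · m/V(t).
Separate: dm/m = −Q_out dt/V(t) ⇒ ln(m/m₀) = −(Q_out/(Q_in−Q_out)) ln(V/V₀).
m = m₀ (V₀/V)^(Q_out/(Q_in−Q_out)) = 53.1 × (663/1676.2)^(2.2794) = 6.4109 g.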